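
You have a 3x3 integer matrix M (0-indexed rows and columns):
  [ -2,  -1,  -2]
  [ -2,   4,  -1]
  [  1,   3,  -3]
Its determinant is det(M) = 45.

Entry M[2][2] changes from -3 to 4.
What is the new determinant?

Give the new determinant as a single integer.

det is linear in row 2: changing M[2][2] by delta changes det by delta * cofactor(2,2).
Cofactor C_22 = (-1)^(2+2) * minor(2,2) = -10
Entry delta = 4 - -3 = 7
Det delta = 7 * -10 = -70
New det = 45 + -70 = -25

Answer: -25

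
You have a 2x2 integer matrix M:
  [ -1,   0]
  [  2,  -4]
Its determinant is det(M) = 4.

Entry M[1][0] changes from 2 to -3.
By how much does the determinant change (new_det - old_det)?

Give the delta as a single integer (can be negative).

Answer: 0

Derivation:
Cofactor C_10 = 0
Entry delta = -3 - 2 = -5
Det delta = entry_delta * cofactor = -5 * 0 = 0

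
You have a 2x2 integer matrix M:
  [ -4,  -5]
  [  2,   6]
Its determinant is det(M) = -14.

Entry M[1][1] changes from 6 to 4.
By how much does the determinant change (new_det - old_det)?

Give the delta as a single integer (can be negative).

Cofactor C_11 = -4
Entry delta = 4 - 6 = -2
Det delta = entry_delta * cofactor = -2 * -4 = 8

Answer: 8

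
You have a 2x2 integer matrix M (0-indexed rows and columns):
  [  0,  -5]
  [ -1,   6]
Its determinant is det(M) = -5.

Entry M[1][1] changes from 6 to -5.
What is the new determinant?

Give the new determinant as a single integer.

Answer: -5

Derivation:
det is linear in row 1: changing M[1][1] by delta changes det by delta * cofactor(1,1).
Cofactor C_11 = (-1)^(1+1) * minor(1,1) = 0
Entry delta = -5 - 6 = -11
Det delta = -11 * 0 = 0
New det = -5 + 0 = -5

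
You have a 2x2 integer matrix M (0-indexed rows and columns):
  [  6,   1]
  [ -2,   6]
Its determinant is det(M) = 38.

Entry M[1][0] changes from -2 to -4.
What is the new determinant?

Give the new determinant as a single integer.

Answer: 40

Derivation:
det is linear in row 1: changing M[1][0] by delta changes det by delta * cofactor(1,0).
Cofactor C_10 = (-1)^(1+0) * minor(1,0) = -1
Entry delta = -4 - -2 = -2
Det delta = -2 * -1 = 2
New det = 38 + 2 = 40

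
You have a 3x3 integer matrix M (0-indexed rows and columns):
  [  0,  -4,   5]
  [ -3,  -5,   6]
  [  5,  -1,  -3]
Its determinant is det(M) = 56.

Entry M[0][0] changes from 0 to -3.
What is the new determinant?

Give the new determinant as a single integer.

det is linear in row 0: changing M[0][0] by delta changes det by delta * cofactor(0,0).
Cofactor C_00 = (-1)^(0+0) * minor(0,0) = 21
Entry delta = -3 - 0 = -3
Det delta = -3 * 21 = -63
New det = 56 + -63 = -7

Answer: -7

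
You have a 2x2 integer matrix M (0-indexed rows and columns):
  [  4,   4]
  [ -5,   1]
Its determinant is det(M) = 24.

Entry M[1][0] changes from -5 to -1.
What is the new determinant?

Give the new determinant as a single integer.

Answer: 8

Derivation:
det is linear in row 1: changing M[1][0] by delta changes det by delta * cofactor(1,0).
Cofactor C_10 = (-1)^(1+0) * minor(1,0) = -4
Entry delta = -1 - -5 = 4
Det delta = 4 * -4 = -16
New det = 24 + -16 = 8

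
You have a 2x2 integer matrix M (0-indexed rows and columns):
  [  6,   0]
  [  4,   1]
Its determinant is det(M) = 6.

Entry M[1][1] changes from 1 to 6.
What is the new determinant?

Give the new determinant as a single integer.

Answer: 36

Derivation:
det is linear in row 1: changing M[1][1] by delta changes det by delta * cofactor(1,1).
Cofactor C_11 = (-1)^(1+1) * minor(1,1) = 6
Entry delta = 6 - 1 = 5
Det delta = 5 * 6 = 30
New det = 6 + 30 = 36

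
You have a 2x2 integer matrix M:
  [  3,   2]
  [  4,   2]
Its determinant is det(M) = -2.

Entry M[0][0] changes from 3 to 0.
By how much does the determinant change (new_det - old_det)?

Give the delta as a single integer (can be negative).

Answer: -6

Derivation:
Cofactor C_00 = 2
Entry delta = 0 - 3 = -3
Det delta = entry_delta * cofactor = -3 * 2 = -6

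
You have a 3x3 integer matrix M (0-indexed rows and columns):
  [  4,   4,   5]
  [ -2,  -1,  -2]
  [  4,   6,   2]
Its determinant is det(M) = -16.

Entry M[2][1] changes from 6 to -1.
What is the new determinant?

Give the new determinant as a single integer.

det is linear in row 2: changing M[2][1] by delta changes det by delta * cofactor(2,1).
Cofactor C_21 = (-1)^(2+1) * minor(2,1) = -2
Entry delta = -1 - 6 = -7
Det delta = -7 * -2 = 14
New det = -16 + 14 = -2

Answer: -2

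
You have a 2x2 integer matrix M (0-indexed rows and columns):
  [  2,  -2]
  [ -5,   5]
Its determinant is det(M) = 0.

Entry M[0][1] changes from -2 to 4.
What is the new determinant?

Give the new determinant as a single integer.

Answer: 30

Derivation:
det is linear in row 0: changing M[0][1] by delta changes det by delta * cofactor(0,1).
Cofactor C_01 = (-1)^(0+1) * minor(0,1) = 5
Entry delta = 4 - -2 = 6
Det delta = 6 * 5 = 30
New det = 0 + 30 = 30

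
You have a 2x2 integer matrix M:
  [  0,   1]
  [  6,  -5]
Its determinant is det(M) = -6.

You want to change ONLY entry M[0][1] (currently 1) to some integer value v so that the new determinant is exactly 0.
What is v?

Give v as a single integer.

det is linear in entry M[0][1]: det = old_det + (v - 1) * C_01
Cofactor C_01 = -6
Want det = 0: -6 + (v - 1) * -6 = 0
  (v - 1) = 6 / -6 = -1
  v = 1 + (-1) = 0

Answer: 0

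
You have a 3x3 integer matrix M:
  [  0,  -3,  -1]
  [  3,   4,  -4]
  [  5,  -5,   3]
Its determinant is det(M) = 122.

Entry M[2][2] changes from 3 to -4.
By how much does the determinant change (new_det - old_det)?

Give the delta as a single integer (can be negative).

Cofactor C_22 = 9
Entry delta = -4 - 3 = -7
Det delta = entry_delta * cofactor = -7 * 9 = -63

Answer: -63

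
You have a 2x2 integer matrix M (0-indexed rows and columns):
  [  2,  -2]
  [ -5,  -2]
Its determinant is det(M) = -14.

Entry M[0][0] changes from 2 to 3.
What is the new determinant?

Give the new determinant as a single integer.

Answer: -16

Derivation:
det is linear in row 0: changing M[0][0] by delta changes det by delta * cofactor(0,0).
Cofactor C_00 = (-1)^(0+0) * minor(0,0) = -2
Entry delta = 3 - 2 = 1
Det delta = 1 * -2 = -2
New det = -14 + -2 = -16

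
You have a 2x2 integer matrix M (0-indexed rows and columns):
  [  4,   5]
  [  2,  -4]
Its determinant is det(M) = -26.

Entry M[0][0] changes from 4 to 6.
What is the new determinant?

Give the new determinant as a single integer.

Answer: -34

Derivation:
det is linear in row 0: changing M[0][0] by delta changes det by delta * cofactor(0,0).
Cofactor C_00 = (-1)^(0+0) * minor(0,0) = -4
Entry delta = 6 - 4 = 2
Det delta = 2 * -4 = -8
New det = -26 + -8 = -34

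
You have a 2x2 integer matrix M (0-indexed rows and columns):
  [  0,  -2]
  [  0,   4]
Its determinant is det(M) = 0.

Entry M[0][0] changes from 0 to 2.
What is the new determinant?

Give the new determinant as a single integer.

det is linear in row 0: changing M[0][0] by delta changes det by delta * cofactor(0,0).
Cofactor C_00 = (-1)^(0+0) * minor(0,0) = 4
Entry delta = 2 - 0 = 2
Det delta = 2 * 4 = 8
New det = 0 + 8 = 8

Answer: 8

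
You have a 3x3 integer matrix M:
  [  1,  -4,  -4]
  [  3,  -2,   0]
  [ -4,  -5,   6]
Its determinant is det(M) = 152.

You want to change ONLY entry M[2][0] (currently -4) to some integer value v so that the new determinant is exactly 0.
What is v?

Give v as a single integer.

Answer: 15

Derivation:
det is linear in entry M[2][0]: det = old_det + (v - -4) * C_20
Cofactor C_20 = -8
Want det = 0: 152 + (v - -4) * -8 = 0
  (v - -4) = -152 / -8 = 19
  v = -4 + (19) = 15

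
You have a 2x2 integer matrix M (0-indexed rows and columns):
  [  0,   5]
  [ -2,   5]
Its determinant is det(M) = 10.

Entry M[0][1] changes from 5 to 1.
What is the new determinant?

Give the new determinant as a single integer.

det is linear in row 0: changing M[0][1] by delta changes det by delta * cofactor(0,1).
Cofactor C_01 = (-1)^(0+1) * minor(0,1) = 2
Entry delta = 1 - 5 = -4
Det delta = -4 * 2 = -8
New det = 10 + -8 = 2

Answer: 2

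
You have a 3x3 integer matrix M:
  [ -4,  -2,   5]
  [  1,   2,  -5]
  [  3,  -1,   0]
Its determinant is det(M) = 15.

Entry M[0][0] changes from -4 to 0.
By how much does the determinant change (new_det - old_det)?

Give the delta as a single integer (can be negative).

Cofactor C_00 = -5
Entry delta = 0 - -4 = 4
Det delta = entry_delta * cofactor = 4 * -5 = -20

Answer: -20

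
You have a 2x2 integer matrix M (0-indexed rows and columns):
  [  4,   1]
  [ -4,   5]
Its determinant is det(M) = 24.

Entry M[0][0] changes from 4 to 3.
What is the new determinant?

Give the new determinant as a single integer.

Answer: 19

Derivation:
det is linear in row 0: changing M[0][0] by delta changes det by delta * cofactor(0,0).
Cofactor C_00 = (-1)^(0+0) * minor(0,0) = 5
Entry delta = 3 - 4 = -1
Det delta = -1 * 5 = -5
New det = 24 + -5 = 19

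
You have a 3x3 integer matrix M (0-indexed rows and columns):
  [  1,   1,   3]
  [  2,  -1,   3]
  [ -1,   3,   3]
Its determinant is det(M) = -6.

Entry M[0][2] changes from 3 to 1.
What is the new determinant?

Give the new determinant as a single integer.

det is linear in row 0: changing M[0][2] by delta changes det by delta * cofactor(0,2).
Cofactor C_02 = (-1)^(0+2) * minor(0,2) = 5
Entry delta = 1 - 3 = -2
Det delta = -2 * 5 = -10
New det = -6 + -10 = -16

Answer: -16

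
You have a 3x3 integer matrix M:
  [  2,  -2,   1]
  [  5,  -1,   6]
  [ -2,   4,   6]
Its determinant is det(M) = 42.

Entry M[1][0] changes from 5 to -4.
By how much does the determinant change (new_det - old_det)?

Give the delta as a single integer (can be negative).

Cofactor C_10 = 16
Entry delta = -4 - 5 = -9
Det delta = entry_delta * cofactor = -9 * 16 = -144

Answer: -144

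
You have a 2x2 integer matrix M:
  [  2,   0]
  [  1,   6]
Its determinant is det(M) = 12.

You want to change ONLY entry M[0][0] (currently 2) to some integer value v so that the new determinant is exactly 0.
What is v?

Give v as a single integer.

Answer: 0

Derivation:
det is linear in entry M[0][0]: det = old_det + (v - 2) * C_00
Cofactor C_00 = 6
Want det = 0: 12 + (v - 2) * 6 = 0
  (v - 2) = -12 / 6 = -2
  v = 2 + (-2) = 0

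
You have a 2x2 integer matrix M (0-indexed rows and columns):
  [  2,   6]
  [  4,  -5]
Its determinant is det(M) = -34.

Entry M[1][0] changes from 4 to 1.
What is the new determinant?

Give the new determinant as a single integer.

Answer: -16

Derivation:
det is linear in row 1: changing M[1][0] by delta changes det by delta * cofactor(1,0).
Cofactor C_10 = (-1)^(1+0) * minor(1,0) = -6
Entry delta = 1 - 4 = -3
Det delta = -3 * -6 = 18
New det = -34 + 18 = -16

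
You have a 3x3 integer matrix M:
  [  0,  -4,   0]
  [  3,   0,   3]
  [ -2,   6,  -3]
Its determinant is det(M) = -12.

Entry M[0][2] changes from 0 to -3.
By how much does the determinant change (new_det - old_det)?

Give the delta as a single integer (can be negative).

Cofactor C_02 = 18
Entry delta = -3 - 0 = -3
Det delta = entry_delta * cofactor = -3 * 18 = -54

Answer: -54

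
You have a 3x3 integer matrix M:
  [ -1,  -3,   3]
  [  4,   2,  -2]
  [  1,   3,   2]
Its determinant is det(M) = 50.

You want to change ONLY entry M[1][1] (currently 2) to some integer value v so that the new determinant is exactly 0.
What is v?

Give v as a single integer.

Answer: 12

Derivation:
det is linear in entry M[1][1]: det = old_det + (v - 2) * C_11
Cofactor C_11 = -5
Want det = 0: 50 + (v - 2) * -5 = 0
  (v - 2) = -50 / -5 = 10
  v = 2 + (10) = 12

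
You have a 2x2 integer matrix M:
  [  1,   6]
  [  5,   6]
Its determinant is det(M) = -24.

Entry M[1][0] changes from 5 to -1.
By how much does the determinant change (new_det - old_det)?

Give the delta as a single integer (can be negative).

Cofactor C_10 = -6
Entry delta = -1 - 5 = -6
Det delta = entry_delta * cofactor = -6 * -6 = 36

Answer: 36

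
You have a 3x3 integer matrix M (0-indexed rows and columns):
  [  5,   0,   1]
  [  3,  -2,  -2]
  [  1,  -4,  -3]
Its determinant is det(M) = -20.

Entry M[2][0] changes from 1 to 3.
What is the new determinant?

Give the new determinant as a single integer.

Answer: -16

Derivation:
det is linear in row 2: changing M[2][0] by delta changes det by delta * cofactor(2,0).
Cofactor C_20 = (-1)^(2+0) * minor(2,0) = 2
Entry delta = 3 - 1 = 2
Det delta = 2 * 2 = 4
New det = -20 + 4 = -16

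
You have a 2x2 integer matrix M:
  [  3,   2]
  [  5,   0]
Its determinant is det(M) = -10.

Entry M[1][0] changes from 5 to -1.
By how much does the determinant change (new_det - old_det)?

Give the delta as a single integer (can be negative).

Cofactor C_10 = -2
Entry delta = -1 - 5 = -6
Det delta = entry_delta * cofactor = -6 * -2 = 12

Answer: 12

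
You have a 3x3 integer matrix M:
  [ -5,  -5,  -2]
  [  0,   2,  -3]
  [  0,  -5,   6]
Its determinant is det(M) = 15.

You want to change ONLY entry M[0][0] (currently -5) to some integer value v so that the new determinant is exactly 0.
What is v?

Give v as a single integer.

Answer: 0

Derivation:
det is linear in entry M[0][0]: det = old_det + (v - -5) * C_00
Cofactor C_00 = -3
Want det = 0: 15 + (v - -5) * -3 = 0
  (v - -5) = -15 / -3 = 5
  v = -5 + (5) = 0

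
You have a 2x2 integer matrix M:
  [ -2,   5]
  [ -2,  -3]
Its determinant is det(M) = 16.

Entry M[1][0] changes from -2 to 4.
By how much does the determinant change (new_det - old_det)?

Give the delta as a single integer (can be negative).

Cofactor C_10 = -5
Entry delta = 4 - -2 = 6
Det delta = entry_delta * cofactor = 6 * -5 = -30

Answer: -30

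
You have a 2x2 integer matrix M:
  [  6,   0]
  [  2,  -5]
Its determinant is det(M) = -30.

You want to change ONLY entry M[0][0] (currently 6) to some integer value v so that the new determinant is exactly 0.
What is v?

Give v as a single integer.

det is linear in entry M[0][0]: det = old_det + (v - 6) * C_00
Cofactor C_00 = -5
Want det = 0: -30 + (v - 6) * -5 = 0
  (v - 6) = 30 / -5 = -6
  v = 6 + (-6) = 0

Answer: 0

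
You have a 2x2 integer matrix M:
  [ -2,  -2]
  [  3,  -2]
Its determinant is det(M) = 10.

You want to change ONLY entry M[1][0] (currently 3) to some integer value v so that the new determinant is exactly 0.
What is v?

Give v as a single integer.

Answer: -2

Derivation:
det is linear in entry M[1][0]: det = old_det + (v - 3) * C_10
Cofactor C_10 = 2
Want det = 0: 10 + (v - 3) * 2 = 0
  (v - 3) = -10 / 2 = -5
  v = 3 + (-5) = -2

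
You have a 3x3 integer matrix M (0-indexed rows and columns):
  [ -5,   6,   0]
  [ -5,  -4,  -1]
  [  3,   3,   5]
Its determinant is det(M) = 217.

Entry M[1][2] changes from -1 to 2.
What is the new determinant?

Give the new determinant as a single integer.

det is linear in row 1: changing M[1][2] by delta changes det by delta * cofactor(1,2).
Cofactor C_12 = (-1)^(1+2) * minor(1,2) = 33
Entry delta = 2 - -1 = 3
Det delta = 3 * 33 = 99
New det = 217 + 99 = 316

Answer: 316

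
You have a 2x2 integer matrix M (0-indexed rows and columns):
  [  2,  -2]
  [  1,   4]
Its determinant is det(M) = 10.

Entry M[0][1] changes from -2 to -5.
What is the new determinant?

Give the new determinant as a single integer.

det is linear in row 0: changing M[0][1] by delta changes det by delta * cofactor(0,1).
Cofactor C_01 = (-1)^(0+1) * minor(0,1) = -1
Entry delta = -5 - -2 = -3
Det delta = -3 * -1 = 3
New det = 10 + 3 = 13

Answer: 13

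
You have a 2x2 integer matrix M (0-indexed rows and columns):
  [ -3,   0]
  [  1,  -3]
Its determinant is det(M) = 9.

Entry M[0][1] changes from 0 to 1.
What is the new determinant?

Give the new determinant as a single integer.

det is linear in row 0: changing M[0][1] by delta changes det by delta * cofactor(0,1).
Cofactor C_01 = (-1)^(0+1) * minor(0,1) = -1
Entry delta = 1 - 0 = 1
Det delta = 1 * -1 = -1
New det = 9 + -1 = 8

Answer: 8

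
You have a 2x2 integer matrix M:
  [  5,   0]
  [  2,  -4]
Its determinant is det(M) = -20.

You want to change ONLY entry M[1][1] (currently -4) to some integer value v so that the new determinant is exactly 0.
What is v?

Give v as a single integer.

det is linear in entry M[1][1]: det = old_det + (v - -4) * C_11
Cofactor C_11 = 5
Want det = 0: -20 + (v - -4) * 5 = 0
  (v - -4) = 20 / 5 = 4
  v = -4 + (4) = 0

Answer: 0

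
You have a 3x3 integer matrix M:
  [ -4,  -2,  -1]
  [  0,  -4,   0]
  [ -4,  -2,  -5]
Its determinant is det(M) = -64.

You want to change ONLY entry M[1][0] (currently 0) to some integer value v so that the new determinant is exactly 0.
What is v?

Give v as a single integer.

Answer: -8

Derivation:
det is linear in entry M[1][0]: det = old_det + (v - 0) * C_10
Cofactor C_10 = -8
Want det = 0: -64 + (v - 0) * -8 = 0
  (v - 0) = 64 / -8 = -8
  v = 0 + (-8) = -8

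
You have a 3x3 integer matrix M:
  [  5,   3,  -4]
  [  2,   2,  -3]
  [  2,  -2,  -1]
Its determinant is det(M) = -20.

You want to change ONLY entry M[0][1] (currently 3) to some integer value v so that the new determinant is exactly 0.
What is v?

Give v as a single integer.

Answer: -2

Derivation:
det is linear in entry M[0][1]: det = old_det + (v - 3) * C_01
Cofactor C_01 = -4
Want det = 0: -20 + (v - 3) * -4 = 0
  (v - 3) = 20 / -4 = -5
  v = 3 + (-5) = -2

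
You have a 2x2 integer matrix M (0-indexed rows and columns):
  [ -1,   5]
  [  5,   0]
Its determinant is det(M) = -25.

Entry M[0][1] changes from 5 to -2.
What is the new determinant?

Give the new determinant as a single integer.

Answer: 10

Derivation:
det is linear in row 0: changing M[0][1] by delta changes det by delta * cofactor(0,1).
Cofactor C_01 = (-1)^(0+1) * minor(0,1) = -5
Entry delta = -2 - 5 = -7
Det delta = -7 * -5 = 35
New det = -25 + 35 = 10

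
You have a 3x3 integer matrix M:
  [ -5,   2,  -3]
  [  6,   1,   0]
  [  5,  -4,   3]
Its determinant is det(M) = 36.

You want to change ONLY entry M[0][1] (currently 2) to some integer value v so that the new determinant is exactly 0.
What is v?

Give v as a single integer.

det is linear in entry M[0][1]: det = old_det + (v - 2) * C_01
Cofactor C_01 = -18
Want det = 0: 36 + (v - 2) * -18 = 0
  (v - 2) = -36 / -18 = 2
  v = 2 + (2) = 4

Answer: 4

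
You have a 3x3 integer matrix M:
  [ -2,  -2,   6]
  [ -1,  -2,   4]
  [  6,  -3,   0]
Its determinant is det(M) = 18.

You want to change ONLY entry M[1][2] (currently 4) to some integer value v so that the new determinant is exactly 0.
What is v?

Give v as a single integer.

det is linear in entry M[1][2]: det = old_det + (v - 4) * C_12
Cofactor C_12 = -18
Want det = 0: 18 + (v - 4) * -18 = 0
  (v - 4) = -18 / -18 = 1
  v = 4 + (1) = 5

Answer: 5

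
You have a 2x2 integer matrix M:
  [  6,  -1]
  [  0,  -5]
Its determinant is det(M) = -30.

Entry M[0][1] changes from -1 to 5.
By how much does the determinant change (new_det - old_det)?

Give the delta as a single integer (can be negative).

Cofactor C_01 = 0
Entry delta = 5 - -1 = 6
Det delta = entry_delta * cofactor = 6 * 0 = 0

Answer: 0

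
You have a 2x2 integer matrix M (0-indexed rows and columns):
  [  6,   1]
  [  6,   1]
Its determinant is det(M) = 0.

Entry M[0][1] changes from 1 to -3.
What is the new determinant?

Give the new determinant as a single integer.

det is linear in row 0: changing M[0][1] by delta changes det by delta * cofactor(0,1).
Cofactor C_01 = (-1)^(0+1) * minor(0,1) = -6
Entry delta = -3 - 1 = -4
Det delta = -4 * -6 = 24
New det = 0 + 24 = 24

Answer: 24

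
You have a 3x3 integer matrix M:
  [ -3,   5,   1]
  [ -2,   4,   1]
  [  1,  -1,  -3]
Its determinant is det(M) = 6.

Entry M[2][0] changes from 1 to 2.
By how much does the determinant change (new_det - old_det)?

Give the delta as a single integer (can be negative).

Cofactor C_20 = 1
Entry delta = 2 - 1 = 1
Det delta = entry_delta * cofactor = 1 * 1 = 1

Answer: 1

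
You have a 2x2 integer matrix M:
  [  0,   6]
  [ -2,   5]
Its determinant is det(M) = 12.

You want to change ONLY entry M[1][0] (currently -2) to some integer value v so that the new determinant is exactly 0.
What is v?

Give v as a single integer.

det is linear in entry M[1][0]: det = old_det + (v - -2) * C_10
Cofactor C_10 = -6
Want det = 0: 12 + (v - -2) * -6 = 0
  (v - -2) = -12 / -6 = 2
  v = -2 + (2) = 0

Answer: 0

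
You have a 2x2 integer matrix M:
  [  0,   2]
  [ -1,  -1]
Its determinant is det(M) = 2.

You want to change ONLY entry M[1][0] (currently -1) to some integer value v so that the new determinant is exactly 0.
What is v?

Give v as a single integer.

Answer: 0

Derivation:
det is linear in entry M[1][0]: det = old_det + (v - -1) * C_10
Cofactor C_10 = -2
Want det = 0: 2 + (v - -1) * -2 = 0
  (v - -1) = -2 / -2 = 1
  v = -1 + (1) = 0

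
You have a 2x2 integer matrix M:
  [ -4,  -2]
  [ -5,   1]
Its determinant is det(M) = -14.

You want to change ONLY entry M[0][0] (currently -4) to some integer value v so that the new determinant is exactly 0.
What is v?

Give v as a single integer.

Answer: 10

Derivation:
det is linear in entry M[0][0]: det = old_det + (v - -4) * C_00
Cofactor C_00 = 1
Want det = 0: -14 + (v - -4) * 1 = 0
  (v - -4) = 14 / 1 = 14
  v = -4 + (14) = 10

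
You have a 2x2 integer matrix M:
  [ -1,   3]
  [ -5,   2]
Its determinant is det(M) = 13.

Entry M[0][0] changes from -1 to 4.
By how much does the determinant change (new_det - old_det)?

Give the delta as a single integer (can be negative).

Answer: 10

Derivation:
Cofactor C_00 = 2
Entry delta = 4 - -1 = 5
Det delta = entry_delta * cofactor = 5 * 2 = 10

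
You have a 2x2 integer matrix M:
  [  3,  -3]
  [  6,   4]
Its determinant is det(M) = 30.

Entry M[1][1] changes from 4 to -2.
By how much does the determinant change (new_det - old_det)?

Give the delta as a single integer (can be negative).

Cofactor C_11 = 3
Entry delta = -2 - 4 = -6
Det delta = entry_delta * cofactor = -6 * 3 = -18

Answer: -18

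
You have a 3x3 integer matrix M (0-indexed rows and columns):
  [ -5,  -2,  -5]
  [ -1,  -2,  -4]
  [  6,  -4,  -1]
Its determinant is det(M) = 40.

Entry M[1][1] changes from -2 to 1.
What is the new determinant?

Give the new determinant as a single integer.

det is linear in row 1: changing M[1][1] by delta changes det by delta * cofactor(1,1).
Cofactor C_11 = (-1)^(1+1) * minor(1,1) = 35
Entry delta = 1 - -2 = 3
Det delta = 3 * 35 = 105
New det = 40 + 105 = 145

Answer: 145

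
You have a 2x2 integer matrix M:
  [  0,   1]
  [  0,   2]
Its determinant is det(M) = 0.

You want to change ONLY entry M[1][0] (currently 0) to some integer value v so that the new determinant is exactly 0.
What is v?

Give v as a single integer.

det is linear in entry M[1][0]: det = old_det + (v - 0) * C_10
Cofactor C_10 = -1
Want det = 0: 0 + (v - 0) * -1 = 0
  (v - 0) = 0 / -1 = 0
  v = 0 + (0) = 0

Answer: 0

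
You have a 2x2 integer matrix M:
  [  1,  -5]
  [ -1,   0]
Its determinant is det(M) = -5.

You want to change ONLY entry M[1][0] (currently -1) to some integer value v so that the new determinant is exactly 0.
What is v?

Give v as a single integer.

det is linear in entry M[1][0]: det = old_det + (v - -1) * C_10
Cofactor C_10 = 5
Want det = 0: -5 + (v - -1) * 5 = 0
  (v - -1) = 5 / 5 = 1
  v = -1 + (1) = 0

Answer: 0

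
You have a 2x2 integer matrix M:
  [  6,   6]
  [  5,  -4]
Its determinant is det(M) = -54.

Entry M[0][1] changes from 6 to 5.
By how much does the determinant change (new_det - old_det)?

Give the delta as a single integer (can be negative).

Cofactor C_01 = -5
Entry delta = 5 - 6 = -1
Det delta = entry_delta * cofactor = -1 * -5 = 5

Answer: 5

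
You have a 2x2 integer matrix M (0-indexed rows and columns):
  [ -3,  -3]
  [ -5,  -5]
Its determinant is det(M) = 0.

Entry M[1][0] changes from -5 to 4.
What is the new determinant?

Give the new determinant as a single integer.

Answer: 27

Derivation:
det is linear in row 1: changing M[1][0] by delta changes det by delta * cofactor(1,0).
Cofactor C_10 = (-1)^(1+0) * minor(1,0) = 3
Entry delta = 4 - -5 = 9
Det delta = 9 * 3 = 27
New det = 0 + 27 = 27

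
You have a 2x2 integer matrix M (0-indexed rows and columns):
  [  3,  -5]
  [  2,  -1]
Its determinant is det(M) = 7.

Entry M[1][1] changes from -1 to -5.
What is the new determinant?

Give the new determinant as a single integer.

det is linear in row 1: changing M[1][1] by delta changes det by delta * cofactor(1,1).
Cofactor C_11 = (-1)^(1+1) * minor(1,1) = 3
Entry delta = -5 - -1 = -4
Det delta = -4 * 3 = -12
New det = 7 + -12 = -5

Answer: -5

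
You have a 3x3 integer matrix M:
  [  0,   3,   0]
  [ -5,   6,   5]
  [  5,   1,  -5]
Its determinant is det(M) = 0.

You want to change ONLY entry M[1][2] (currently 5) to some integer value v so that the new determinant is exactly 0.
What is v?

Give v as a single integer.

det is linear in entry M[1][2]: det = old_det + (v - 5) * C_12
Cofactor C_12 = 15
Want det = 0: 0 + (v - 5) * 15 = 0
  (v - 5) = 0 / 15 = 0
  v = 5 + (0) = 5

Answer: 5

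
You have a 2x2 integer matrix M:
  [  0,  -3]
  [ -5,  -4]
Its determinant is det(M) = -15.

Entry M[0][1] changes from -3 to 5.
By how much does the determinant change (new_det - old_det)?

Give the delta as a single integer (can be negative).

Answer: 40

Derivation:
Cofactor C_01 = 5
Entry delta = 5 - -3 = 8
Det delta = entry_delta * cofactor = 8 * 5 = 40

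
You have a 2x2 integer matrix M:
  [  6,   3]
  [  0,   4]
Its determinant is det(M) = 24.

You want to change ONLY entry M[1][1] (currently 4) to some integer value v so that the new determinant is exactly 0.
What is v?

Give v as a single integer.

Answer: 0

Derivation:
det is linear in entry M[1][1]: det = old_det + (v - 4) * C_11
Cofactor C_11 = 6
Want det = 0: 24 + (v - 4) * 6 = 0
  (v - 4) = -24 / 6 = -4
  v = 4 + (-4) = 0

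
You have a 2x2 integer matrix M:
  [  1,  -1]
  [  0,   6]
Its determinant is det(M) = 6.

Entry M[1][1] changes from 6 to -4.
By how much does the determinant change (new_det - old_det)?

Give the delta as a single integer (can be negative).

Answer: -10

Derivation:
Cofactor C_11 = 1
Entry delta = -4 - 6 = -10
Det delta = entry_delta * cofactor = -10 * 1 = -10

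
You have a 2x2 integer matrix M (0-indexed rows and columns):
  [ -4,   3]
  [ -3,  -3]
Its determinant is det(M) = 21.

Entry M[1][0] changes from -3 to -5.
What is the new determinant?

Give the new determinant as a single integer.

det is linear in row 1: changing M[1][0] by delta changes det by delta * cofactor(1,0).
Cofactor C_10 = (-1)^(1+0) * minor(1,0) = -3
Entry delta = -5 - -3 = -2
Det delta = -2 * -3 = 6
New det = 21 + 6 = 27

Answer: 27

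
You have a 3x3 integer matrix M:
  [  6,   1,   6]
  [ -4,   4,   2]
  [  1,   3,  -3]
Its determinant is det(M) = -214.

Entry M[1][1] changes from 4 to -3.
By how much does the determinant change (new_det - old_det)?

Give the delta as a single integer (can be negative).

Cofactor C_11 = -24
Entry delta = -3 - 4 = -7
Det delta = entry_delta * cofactor = -7 * -24 = 168

Answer: 168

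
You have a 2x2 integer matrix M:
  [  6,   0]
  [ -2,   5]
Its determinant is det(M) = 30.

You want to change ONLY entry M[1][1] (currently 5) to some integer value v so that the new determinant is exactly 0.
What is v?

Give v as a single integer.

det is linear in entry M[1][1]: det = old_det + (v - 5) * C_11
Cofactor C_11 = 6
Want det = 0: 30 + (v - 5) * 6 = 0
  (v - 5) = -30 / 6 = -5
  v = 5 + (-5) = 0

Answer: 0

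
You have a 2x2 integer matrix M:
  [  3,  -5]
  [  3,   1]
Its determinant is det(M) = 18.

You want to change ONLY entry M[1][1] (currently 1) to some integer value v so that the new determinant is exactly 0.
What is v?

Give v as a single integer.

Answer: -5

Derivation:
det is linear in entry M[1][1]: det = old_det + (v - 1) * C_11
Cofactor C_11 = 3
Want det = 0: 18 + (v - 1) * 3 = 0
  (v - 1) = -18 / 3 = -6
  v = 1 + (-6) = -5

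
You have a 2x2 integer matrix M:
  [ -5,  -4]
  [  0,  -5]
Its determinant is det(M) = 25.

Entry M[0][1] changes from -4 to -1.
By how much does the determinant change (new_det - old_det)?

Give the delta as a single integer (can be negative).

Answer: 0

Derivation:
Cofactor C_01 = 0
Entry delta = -1 - -4 = 3
Det delta = entry_delta * cofactor = 3 * 0 = 0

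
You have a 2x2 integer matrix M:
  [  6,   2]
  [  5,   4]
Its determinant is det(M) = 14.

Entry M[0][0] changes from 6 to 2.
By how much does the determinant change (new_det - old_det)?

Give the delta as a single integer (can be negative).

Cofactor C_00 = 4
Entry delta = 2 - 6 = -4
Det delta = entry_delta * cofactor = -4 * 4 = -16

Answer: -16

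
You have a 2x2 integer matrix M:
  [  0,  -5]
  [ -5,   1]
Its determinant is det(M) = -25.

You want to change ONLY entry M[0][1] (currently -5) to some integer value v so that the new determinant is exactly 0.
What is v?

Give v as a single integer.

det is linear in entry M[0][1]: det = old_det + (v - -5) * C_01
Cofactor C_01 = 5
Want det = 0: -25 + (v - -5) * 5 = 0
  (v - -5) = 25 / 5 = 5
  v = -5 + (5) = 0

Answer: 0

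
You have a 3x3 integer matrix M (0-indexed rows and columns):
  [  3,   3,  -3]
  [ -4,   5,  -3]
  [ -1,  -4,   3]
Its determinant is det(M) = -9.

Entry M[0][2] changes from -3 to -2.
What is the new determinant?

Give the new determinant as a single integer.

det is linear in row 0: changing M[0][2] by delta changes det by delta * cofactor(0,2).
Cofactor C_02 = (-1)^(0+2) * minor(0,2) = 21
Entry delta = -2 - -3 = 1
Det delta = 1 * 21 = 21
New det = -9 + 21 = 12

Answer: 12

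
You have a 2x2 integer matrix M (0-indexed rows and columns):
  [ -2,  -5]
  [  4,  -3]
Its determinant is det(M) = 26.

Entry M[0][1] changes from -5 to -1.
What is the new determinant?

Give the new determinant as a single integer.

det is linear in row 0: changing M[0][1] by delta changes det by delta * cofactor(0,1).
Cofactor C_01 = (-1)^(0+1) * minor(0,1) = -4
Entry delta = -1 - -5 = 4
Det delta = 4 * -4 = -16
New det = 26 + -16 = 10

Answer: 10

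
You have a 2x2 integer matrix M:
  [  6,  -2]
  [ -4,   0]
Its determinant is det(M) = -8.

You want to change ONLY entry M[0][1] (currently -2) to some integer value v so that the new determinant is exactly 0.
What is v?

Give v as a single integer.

Answer: 0

Derivation:
det is linear in entry M[0][1]: det = old_det + (v - -2) * C_01
Cofactor C_01 = 4
Want det = 0: -8 + (v - -2) * 4 = 0
  (v - -2) = 8 / 4 = 2
  v = -2 + (2) = 0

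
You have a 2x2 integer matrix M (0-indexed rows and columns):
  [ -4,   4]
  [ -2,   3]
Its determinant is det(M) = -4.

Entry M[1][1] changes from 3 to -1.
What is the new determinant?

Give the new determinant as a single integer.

Answer: 12

Derivation:
det is linear in row 1: changing M[1][1] by delta changes det by delta * cofactor(1,1).
Cofactor C_11 = (-1)^(1+1) * minor(1,1) = -4
Entry delta = -1 - 3 = -4
Det delta = -4 * -4 = 16
New det = -4 + 16 = 12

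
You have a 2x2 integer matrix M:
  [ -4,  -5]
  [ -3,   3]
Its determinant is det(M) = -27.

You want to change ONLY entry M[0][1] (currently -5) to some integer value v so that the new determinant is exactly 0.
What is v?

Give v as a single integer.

det is linear in entry M[0][1]: det = old_det + (v - -5) * C_01
Cofactor C_01 = 3
Want det = 0: -27 + (v - -5) * 3 = 0
  (v - -5) = 27 / 3 = 9
  v = -5 + (9) = 4

Answer: 4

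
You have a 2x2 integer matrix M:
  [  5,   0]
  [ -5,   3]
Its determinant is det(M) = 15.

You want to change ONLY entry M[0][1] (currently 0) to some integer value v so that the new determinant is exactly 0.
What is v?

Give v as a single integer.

det is linear in entry M[0][1]: det = old_det + (v - 0) * C_01
Cofactor C_01 = 5
Want det = 0: 15 + (v - 0) * 5 = 0
  (v - 0) = -15 / 5 = -3
  v = 0 + (-3) = -3

Answer: -3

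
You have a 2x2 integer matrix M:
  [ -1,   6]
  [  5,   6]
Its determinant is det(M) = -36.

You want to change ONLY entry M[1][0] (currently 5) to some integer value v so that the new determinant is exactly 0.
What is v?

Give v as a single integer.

det is linear in entry M[1][0]: det = old_det + (v - 5) * C_10
Cofactor C_10 = -6
Want det = 0: -36 + (v - 5) * -6 = 0
  (v - 5) = 36 / -6 = -6
  v = 5 + (-6) = -1

Answer: -1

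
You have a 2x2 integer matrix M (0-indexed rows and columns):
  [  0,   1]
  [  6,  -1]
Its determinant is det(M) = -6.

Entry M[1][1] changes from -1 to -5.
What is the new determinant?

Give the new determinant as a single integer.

det is linear in row 1: changing M[1][1] by delta changes det by delta * cofactor(1,1).
Cofactor C_11 = (-1)^(1+1) * minor(1,1) = 0
Entry delta = -5 - -1 = -4
Det delta = -4 * 0 = 0
New det = -6 + 0 = -6

Answer: -6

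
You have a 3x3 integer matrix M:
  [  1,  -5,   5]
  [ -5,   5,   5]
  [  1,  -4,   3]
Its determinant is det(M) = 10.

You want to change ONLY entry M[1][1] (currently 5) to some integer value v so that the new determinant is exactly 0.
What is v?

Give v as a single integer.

Answer: 10

Derivation:
det is linear in entry M[1][1]: det = old_det + (v - 5) * C_11
Cofactor C_11 = -2
Want det = 0: 10 + (v - 5) * -2 = 0
  (v - 5) = -10 / -2 = 5
  v = 5 + (5) = 10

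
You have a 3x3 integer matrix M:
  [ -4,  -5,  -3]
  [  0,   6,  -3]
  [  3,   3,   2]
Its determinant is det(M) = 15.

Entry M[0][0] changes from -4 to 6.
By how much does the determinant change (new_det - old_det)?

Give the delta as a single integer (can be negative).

Cofactor C_00 = 21
Entry delta = 6 - -4 = 10
Det delta = entry_delta * cofactor = 10 * 21 = 210

Answer: 210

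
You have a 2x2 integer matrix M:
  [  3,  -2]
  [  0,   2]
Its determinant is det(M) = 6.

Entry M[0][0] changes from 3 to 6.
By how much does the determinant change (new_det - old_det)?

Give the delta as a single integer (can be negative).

Cofactor C_00 = 2
Entry delta = 6 - 3 = 3
Det delta = entry_delta * cofactor = 3 * 2 = 6

Answer: 6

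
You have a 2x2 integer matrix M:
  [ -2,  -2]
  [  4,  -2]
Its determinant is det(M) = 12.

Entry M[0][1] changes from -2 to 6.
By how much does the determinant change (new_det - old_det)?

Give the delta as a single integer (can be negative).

Cofactor C_01 = -4
Entry delta = 6 - -2 = 8
Det delta = entry_delta * cofactor = 8 * -4 = -32

Answer: -32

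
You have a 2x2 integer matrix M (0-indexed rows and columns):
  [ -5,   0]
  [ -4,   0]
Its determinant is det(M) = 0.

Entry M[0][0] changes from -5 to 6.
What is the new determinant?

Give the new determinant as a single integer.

Answer: 0

Derivation:
det is linear in row 0: changing M[0][0] by delta changes det by delta * cofactor(0,0).
Cofactor C_00 = (-1)^(0+0) * minor(0,0) = 0
Entry delta = 6 - -5 = 11
Det delta = 11 * 0 = 0
New det = 0 + 0 = 0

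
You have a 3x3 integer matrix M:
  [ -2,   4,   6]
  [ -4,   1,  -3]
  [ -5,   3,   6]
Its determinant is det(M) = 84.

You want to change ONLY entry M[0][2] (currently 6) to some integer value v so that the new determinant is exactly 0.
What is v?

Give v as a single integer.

det is linear in entry M[0][2]: det = old_det + (v - 6) * C_02
Cofactor C_02 = -7
Want det = 0: 84 + (v - 6) * -7 = 0
  (v - 6) = -84 / -7 = 12
  v = 6 + (12) = 18

Answer: 18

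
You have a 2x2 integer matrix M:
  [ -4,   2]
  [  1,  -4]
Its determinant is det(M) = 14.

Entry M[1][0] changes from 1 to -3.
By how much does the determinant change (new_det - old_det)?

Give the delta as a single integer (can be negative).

Cofactor C_10 = -2
Entry delta = -3 - 1 = -4
Det delta = entry_delta * cofactor = -4 * -2 = 8

Answer: 8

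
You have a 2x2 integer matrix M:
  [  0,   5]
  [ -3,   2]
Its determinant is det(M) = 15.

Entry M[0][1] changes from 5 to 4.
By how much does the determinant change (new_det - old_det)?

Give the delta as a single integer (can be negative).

Cofactor C_01 = 3
Entry delta = 4 - 5 = -1
Det delta = entry_delta * cofactor = -1 * 3 = -3

Answer: -3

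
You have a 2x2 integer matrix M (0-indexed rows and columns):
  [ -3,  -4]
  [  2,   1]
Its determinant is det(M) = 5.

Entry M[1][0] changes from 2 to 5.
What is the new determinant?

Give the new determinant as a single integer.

Answer: 17

Derivation:
det is linear in row 1: changing M[1][0] by delta changes det by delta * cofactor(1,0).
Cofactor C_10 = (-1)^(1+0) * minor(1,0) = 4
Entry delta = 5 - 2 = 3
Det delta = 3 * 4 = 12
New det = 5 + 12 = 17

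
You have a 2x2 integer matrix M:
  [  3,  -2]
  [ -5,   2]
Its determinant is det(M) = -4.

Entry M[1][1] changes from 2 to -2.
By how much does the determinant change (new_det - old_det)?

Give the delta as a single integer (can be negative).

Cofactor C_11 = 3
Entry delta = -2 - 2 = -4
Det delta = entry_delta * cofactor = -4 * 3 = -12

Answer: -12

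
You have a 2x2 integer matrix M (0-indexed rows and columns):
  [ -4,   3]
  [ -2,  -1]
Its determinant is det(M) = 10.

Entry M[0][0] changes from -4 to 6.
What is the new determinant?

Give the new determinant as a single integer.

det is linear in row 0: changing M[0][0] by delta changes det by delta * cofactor(0,0).
Cofactor C_00 = (-1)^(0+0) * minor(0,0) = -1
Entry delta = 6 - -4 = 10
Det delta = 10 * -1 = -10
New det = 10 + -10 = 0

Answer: 0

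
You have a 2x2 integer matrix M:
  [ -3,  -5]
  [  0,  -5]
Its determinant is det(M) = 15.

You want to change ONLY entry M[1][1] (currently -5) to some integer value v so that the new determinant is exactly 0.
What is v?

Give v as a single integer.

Answer: 0

Derivation:
det is linear in entry M[1][1]: det = old_det + (v - -5) * C_11
Cofactor C_11 = -3
Want det = 0: 15 + (v - -5) * -3 = 0
  (v - -5) = -15 / -3 = 5
  v = -5 + (5) = 0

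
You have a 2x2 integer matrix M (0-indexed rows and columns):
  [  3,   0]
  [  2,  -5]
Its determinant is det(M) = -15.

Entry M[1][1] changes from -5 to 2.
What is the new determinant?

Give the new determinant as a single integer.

det is linear in row 1: changing M[1][1] by delta changes det by delta * cofactor(1,1).
Cofactor C_11 = (-1)^(1+1) * minor(1,1) = 3
Entry delta = 2 - -5 = 7
Det delta = 7 * 3 = 21
New det = -15 + 21 = 6

Answer: 6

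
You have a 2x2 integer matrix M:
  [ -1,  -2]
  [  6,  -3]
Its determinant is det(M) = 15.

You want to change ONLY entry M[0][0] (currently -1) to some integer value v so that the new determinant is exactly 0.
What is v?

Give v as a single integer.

det is linear in entry M[0][0]: det = old_det + (v - -1) * C_00
Cofactor C_00 = -3
Want det = 0: 15 + (v - -1) * -3 = 0
  (v - -1) = -15 / -3 = 5
  v = -1 + (5) = 4

Answer: 4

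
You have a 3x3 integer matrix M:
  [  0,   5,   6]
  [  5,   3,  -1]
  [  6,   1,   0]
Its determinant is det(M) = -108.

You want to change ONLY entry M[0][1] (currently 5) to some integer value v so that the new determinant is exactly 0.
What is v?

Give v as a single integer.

det is linear in entry M[0][1]: det = old_det + (v - 5) * C_01
Cofactor C_01 = -6
Want det = 0: -108 + (v - 5) * -6 = 0
  (v - 5) = 108 / -6 = -18
  v = 5 + (-18) = -13

Answer: -13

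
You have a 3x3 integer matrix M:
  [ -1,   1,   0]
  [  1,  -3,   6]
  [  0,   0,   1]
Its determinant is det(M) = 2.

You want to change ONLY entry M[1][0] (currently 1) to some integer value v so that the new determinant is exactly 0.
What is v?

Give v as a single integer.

Answer: 3

Derivation:
det is linear in entry M[1][0]: det = old_det + (v - 1) * C_10
Cofactor C_10 = -1
Want det = 0: 2 + (v - 1) * -1 = 0
  (v - 1) = -2 / -1 = 2
  v = 1 + (2) = 3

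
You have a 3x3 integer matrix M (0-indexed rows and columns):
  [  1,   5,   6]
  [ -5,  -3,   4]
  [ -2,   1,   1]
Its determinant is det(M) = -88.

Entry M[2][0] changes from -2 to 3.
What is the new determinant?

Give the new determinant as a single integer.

Answer: 102

Derivation:
det is linear in row 2: changing M[2][0] by delta changes det by delta * cofactor(2,0).
Cofactor C_20 = (-1)^(2+0) * minor(2,0) = 38
Entry delta = 3 - -2 = 5
Det delta = 5 * 38 = 190
New det = -88 + 190 = 102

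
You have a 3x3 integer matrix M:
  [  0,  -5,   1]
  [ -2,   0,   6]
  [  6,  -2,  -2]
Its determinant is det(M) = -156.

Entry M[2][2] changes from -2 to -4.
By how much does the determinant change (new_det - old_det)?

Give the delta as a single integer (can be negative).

Cofactor C_22 = -10
Entry delta = -4 - -2 = -2
Det delta = entry_delta * cofactor = -2 * -10 = 20

Answer: 20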